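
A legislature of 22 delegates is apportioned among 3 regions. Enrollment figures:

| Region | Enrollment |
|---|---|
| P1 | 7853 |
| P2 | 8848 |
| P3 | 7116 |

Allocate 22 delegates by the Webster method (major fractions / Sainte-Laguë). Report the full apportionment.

Standard divisor 23817/22 ≈ 1082.591; standard quotas: P1 7.254, P2 8.173, P3 6.573.
Rounding to the nearest integer gives P1 7, P2 8, P3 7 — total 22, matching the house size, so no adjustment is needed.

P1=7; P2=8; P3=7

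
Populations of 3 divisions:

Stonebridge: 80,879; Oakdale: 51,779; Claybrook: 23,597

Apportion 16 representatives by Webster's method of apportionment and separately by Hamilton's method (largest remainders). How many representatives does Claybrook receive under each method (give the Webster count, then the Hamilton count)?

Webster: Stonebridge 9, Oakdale 5, Claybrook 2.
Hamilton: Stonebridge 8, Oakdale 5, Claybrook 3.
Claybrook gets 2 under Webster and 3 under Hamilton.

2 and 3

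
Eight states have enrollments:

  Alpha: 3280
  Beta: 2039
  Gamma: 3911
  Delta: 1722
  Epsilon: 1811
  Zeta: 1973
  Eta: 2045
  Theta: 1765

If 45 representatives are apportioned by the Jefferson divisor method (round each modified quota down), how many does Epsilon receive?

Standard divisor 18546/45 ≈ 412.133; standard quotas: Alpha 7.959, Beta 4.947, Gamma 9.490, Delta 4.178, Epsilon 4.394, Zeta 4.787, Eta 4.962, Theta 4.283.
Rounding down gives 7, 4, 9, 4, 4, 4, 4, 4 = 40 seats, so the divisor must be adjusted.
With modified divisor 380: modified quotas Alpha 8.632, Beta 5.366, Gamma 10.292, Delta 4.532, Epsilon 4.766, Zeta 5.192, Eta 5.382, Theta 4.645.
Rounding down: Alpha 8, Beta 5, Gamma 10, Delta 4, Epsilon 4, Zeta 5, Eta 5, Theta 4 (total 45).
Epsilon receives 4.

4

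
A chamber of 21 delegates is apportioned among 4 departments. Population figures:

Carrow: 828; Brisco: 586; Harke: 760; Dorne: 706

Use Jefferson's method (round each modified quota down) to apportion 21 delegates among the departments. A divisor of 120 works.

With modified divisor 120: modified quotas Carrow 6.900, Brisco 4.883, Harke 6.333, Dorne 5.883.
Rounding down: Carrow 6, Brisco 4, Harke 6, Dorne 5 (total 21).

Carrow 6; Brisco 4; Harke 6; Dorne 5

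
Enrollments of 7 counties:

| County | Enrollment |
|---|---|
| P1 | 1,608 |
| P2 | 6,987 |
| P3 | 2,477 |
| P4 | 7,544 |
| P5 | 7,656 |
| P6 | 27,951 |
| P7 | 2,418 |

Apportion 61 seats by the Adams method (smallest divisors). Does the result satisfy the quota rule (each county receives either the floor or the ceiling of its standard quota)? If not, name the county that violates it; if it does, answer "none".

Standard quotas: P1 1.732, P2 7.525, P3 2.668, P4 8.125, P5 8.245, P6 30.102, P7 2.604.
Adams allocation: P1 2, P2 8, P3 3, P4 8, P5 8, P6 29, P7 3.
P6 has quota 30.102 (lower 30, upper 31) but receives 29 — outside the quota interval.

P6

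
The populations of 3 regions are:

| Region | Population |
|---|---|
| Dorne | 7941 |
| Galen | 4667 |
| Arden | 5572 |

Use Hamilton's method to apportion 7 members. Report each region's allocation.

Standard divisor: 18180 ÷ 7 ≈ 2597.143.
Standard quotas: Dorne 3.0576, Galen 1.7970, Arden 2.1454.
Lower quotas: Dorne 3, Galen 1, Arden 2 (sum 6, leaving 1 seat).
Remainders in descending order: Galen 0.7970, Arden 0.1454, Dorne 0.0576.
Largest remainder: Galen receives the extra seat.

Dorne 3; Galen 2; Arden 2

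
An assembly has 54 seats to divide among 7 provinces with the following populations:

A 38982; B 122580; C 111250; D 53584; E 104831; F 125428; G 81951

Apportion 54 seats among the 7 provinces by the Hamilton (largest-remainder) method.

Total 638606; standard divisor 638606/54 ≈ 11826.037.
Standard quotas: A 3.2963, B 10.3653, C 9.4072, D 4.5310, E 8.8644, F 10.6061, G 6.9297.
Lower quotas: A 3, B 10, C 9, D 4, E 8, F 10, G 6 (sum 50, leaving 4 seats).
Remainders in descending order: G 0.9297, E 0.8644, F 0.6061, D 0.5310, C 0.4072, B 0.3653, A 0.2963.
Largest remainders: G, E, F, D receive the extra seats.

A: 3; B: 10; C: 9; D: 5; E: 9; F: 11; G: 7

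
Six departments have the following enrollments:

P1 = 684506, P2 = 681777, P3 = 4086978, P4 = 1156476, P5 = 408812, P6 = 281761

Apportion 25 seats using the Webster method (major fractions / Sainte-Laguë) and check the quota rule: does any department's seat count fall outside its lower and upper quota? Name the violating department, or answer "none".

Standard quotas: P1 2.344, P2 2.335, P3 13.996, P4 3.960, P5 1.400, P6 0.965.
Webster allocation: P1 2, P2 2, P3 15, P4 4, P5 1, P6 1.
P3 has quota 13.996 (lower 13, upper 14) but receives 15 — outside the quota interval.

P3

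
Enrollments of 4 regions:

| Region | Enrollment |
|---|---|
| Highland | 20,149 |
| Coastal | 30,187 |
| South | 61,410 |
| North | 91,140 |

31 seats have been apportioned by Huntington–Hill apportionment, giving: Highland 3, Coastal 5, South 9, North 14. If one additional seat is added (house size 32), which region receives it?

South

Priority for the next seat is population ÷ (√(s·(s+1))).
Priorities: Highland 5816.515, Coastal 5511.367, South 6473.182, North 6289.258.
Highest priority: South.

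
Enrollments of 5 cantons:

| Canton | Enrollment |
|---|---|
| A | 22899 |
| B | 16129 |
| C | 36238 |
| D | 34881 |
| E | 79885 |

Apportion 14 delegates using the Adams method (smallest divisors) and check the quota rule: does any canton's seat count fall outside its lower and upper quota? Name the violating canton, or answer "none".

none

Standard quotas: A 1.687, B 1.188, C 2.670, D 2.570, E 5.885.
Adams allocation: A 2, B 1, C 3, D 3, E 5.
Every allocation lies between the lower and upper quota.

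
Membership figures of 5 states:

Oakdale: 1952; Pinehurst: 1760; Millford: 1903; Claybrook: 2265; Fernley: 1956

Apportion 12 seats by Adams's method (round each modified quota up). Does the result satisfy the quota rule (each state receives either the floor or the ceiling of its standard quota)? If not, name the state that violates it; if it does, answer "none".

Standard quotas: Oakdale 2.381, Pinehurst 2.147, Millford 2.322, Claybrook 2.763, Fernley 2.386.
Adams allocation: Oakdale 2, Pinehurst 2, Millford 2, Claybrook 3, Fernley 3.
Every allocation lies between the lower and upper quota.

none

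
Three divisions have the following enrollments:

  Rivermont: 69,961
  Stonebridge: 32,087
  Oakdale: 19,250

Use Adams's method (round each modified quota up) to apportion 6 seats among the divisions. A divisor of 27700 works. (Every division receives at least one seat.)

Rivermont 3; Stonebridge 2; Oakdale 1

With modified divisor 27700: modified quotas Rivermont 2.526, Stonebridge 1.158, Oakdale 0.695.
Rounding up: Rivermont 3, Stonebridge 2, Oakdale 1 (total 6).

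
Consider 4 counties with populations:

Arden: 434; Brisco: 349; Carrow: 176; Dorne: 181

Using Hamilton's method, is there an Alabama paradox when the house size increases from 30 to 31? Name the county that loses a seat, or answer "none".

At 30 seats: Arden 11, Brisco 9, Carrow 5, Dorne 5.
At 31 seats: Arden 12, Brisco 9, Carrow 5, Dorne 5.
No county's allocation decreased.

none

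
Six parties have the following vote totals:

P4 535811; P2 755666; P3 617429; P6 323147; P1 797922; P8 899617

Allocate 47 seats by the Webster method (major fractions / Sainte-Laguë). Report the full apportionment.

P4 6; P2 9; P3 7; P6 4; P1 10; P8 11

Standard divisor 3929592/47 ≈ 83608.34; standard quotas: P4 6.409, P2 9.038, P3 7.385, P6 3.865, P1 9.544, P8 10.760.
Rounding to the nearest integer gives P4 6, P2 9, P3 7, P6 4, P1 10, P8 11 — total 47, matching the house size, so no adjustment is needed.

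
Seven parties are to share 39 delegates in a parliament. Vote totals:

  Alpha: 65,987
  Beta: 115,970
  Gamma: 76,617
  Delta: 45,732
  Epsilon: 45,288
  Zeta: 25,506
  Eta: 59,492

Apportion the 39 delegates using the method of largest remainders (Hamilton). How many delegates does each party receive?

The standard divisor is 434592/39 ≈ 11143.385.
Standard quotas: Alpha 5.9216, Beta 10.4071, Gamma 6.8756, Delta 4.1040, Epsilon 4.0641, Zeta 2.2889, Eta 5.3388.
Lower quotas: Alpha 5, Beta 10, Gamma 6, Delta 4, Epsilon 4, Zeta 2, Eta 5 (sum 36, leaving 3 seats).
Remainders in descending order: Alpha 0.9216, Gamma 0.8756, Beta 0.4071, Eta 0.3388, Zeta 0.2889, Delta 0.1040, Epsilon 0.0641.
Largest remainders: Alpha, Gamma, Beta receive the extra seats.

Alpha=6, Beta=11, Gamma=7, Delta=4, Epsilon=4, Zeta=2, Eta=5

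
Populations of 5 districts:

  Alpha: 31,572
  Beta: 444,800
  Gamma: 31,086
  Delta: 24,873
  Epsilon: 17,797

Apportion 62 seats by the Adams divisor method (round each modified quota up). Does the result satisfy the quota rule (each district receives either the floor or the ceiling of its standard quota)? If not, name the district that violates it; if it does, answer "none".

Beta

Standard quotas: Alpha 3.558, Beta 50.129, Gamma 3.503, Delta 2.803, Epsilon 2.006.
Adams allocation: Alpha 4, Beta 49, Gamma 4, Delta 3, Epsilon 2.
Beta has quota 50.129 (lower 50, upper 51) but receives 49 — outside the quota interval.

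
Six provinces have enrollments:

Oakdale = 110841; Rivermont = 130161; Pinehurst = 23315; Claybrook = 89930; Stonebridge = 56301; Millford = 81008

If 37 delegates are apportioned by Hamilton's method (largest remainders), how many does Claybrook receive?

7

Standard divisor: 491556 ÷ 37 ≈ 13285.297.
Standard quotas: Oakdale 8.3431, Rivermont 9.7974, Pinehurst 1.7549, Claybrook 6.7691, Stonebridge 4.2378, Millford 6.0976.
Lower quotas: Oakdale 8, Rivermont 9, Pinehurst 1, Claybrook 6, Stonebridge 4, Millford 6 (sum 34, leaving 3 seats).
Remainders in descending order: Rivermont 0.7974, Claybrook 0.7691, Pinehurst 0.7549, Oakdale 0.3431, Stonebridge 0.2378, Millford 0.0976.
Largest remainders: Rivermont, Claybrook, Pinehurst receive the extra seats.
Claybrook receives 7.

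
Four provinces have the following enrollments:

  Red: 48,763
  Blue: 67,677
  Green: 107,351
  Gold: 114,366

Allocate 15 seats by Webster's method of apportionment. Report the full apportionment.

Standard divisor 338157/15 ≈ 22543.8; standard quotas: Red 2.163, Blue 3.002, Green 4.762, Gold 5.073.
Rounding to the nearest integer gives Red 2, Blue 3, Green 5, Gold 5 — total 15, matching the house size, so no adjustment is needed.

Red 2, Blue 3, Green 5, Gold 5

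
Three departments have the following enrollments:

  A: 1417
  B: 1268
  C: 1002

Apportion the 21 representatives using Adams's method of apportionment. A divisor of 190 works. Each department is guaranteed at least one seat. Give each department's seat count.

With modified divisor 190: modified quotas A 7.458, B 6.674, C 5.274.
Rounding up: A 8, B 7, C 6 (total 21).

A: 8, B: 7, C: 6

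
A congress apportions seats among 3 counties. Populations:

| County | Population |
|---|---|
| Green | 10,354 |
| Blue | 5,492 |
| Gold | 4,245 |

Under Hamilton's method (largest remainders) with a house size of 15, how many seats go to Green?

The standard divisor is 20091/15 ≈ 1339.4.
Standard quotas: Green 7.7303, Blue 4.1003, Gold 3.1693.
Lower quotas: Green 7, Blue 4, Gold 3 (sum 14, leaving 1 seat).
Remainders in descending order: Green 0.7303, Gold 0.1693, Blue 0.1003.
Largest remainder: Green receives the extra seat.
Green receives 8.

8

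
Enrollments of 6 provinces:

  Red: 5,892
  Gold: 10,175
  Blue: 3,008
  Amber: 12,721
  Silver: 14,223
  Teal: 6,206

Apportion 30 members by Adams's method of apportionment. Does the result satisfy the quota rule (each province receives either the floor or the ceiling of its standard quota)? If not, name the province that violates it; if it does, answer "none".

none

Standard quotas: Red 3.385, Gold 5.845, Blue 1.728, Amber 7.307, Silver 8.170, Teal 3.565.
Adams allocation: Red 3, Gold 6, Blue 2, Amber 7, Silver 8, Teal 4.
Every allocation lies between the lower and upper quota.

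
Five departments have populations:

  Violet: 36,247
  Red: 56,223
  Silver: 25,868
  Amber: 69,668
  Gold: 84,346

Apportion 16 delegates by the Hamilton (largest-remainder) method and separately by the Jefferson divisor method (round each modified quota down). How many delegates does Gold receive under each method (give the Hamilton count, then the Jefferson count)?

Hamilton: Violet 2, Red 3, Silver 2, Amber 4, Gold 5.
Jefferson: Violet 2, Red 3, Silver 1, Amber 4, Gold 6.
Gold gets 5 under Hamilton and 6 under Jefferson.

5 and 6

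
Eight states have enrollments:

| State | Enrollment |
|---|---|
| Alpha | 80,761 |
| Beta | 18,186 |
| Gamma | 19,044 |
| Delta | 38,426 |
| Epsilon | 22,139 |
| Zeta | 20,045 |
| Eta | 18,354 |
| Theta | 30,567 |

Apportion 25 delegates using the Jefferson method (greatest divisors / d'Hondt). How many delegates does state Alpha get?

8

Standard divisor 247522/25 ≈ 9900.88; standard quotas: Alpha 8.157, Beta 1.837, Gamma 1.923, Delta 3.881, Epsilon 2.236, Zeta 2.025, Eta 1.854, Theta 3.087.
Rounding down gives 8, 1, 1, 3, 2, 2, 1, 3 = 21 seats, so the divisor must be adjusted.
With modified divisor 9000: modified quotas Alpha 8.973, Beta 2.021, Gamma 2.116, Delta 4.270, Epsilon 2.460, Zeta 2.227, Eta 2.039, Theta 3.396.
Rounding down: Alpha 8, Beta 2, Gamma 2, Delta 4, Epsilon 2, Zeta 2, Eta 2, Theta 3 (total 25).
Alpha receives 8.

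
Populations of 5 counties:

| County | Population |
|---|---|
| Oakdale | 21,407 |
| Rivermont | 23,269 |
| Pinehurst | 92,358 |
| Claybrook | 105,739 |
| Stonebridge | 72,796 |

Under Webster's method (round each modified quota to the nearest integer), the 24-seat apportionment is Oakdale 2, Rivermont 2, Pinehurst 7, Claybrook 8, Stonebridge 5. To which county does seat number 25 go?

Stonebridge

Priority for the next seat is population ÷ (current seats + 0.5).
Priorities: Oakdale 8562.800, Rivermont 9307.600, Pinehurst 12314.400, Claybrook 12439.882, Stonebridge 13235.636.
Highest priority: Stonebridge.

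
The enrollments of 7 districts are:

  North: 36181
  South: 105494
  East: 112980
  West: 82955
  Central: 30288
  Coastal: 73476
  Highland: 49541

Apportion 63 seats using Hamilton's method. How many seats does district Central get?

Standard divisor: 490915 ÷ 63 ≈ 7792.302.
Standard quotas: North 4.6432, South 13.5382, East 14.4989, West 10.6458, Central 3.8869, Coastal 9.4293, Highland 6.3577.
Lower quotas: North 4, South 13, East 14, West 10, Central 3, Coastal 9, Highland 6 (sum 59, leaving 4 seats).
Remainders in descending order: Central 0.8869, West 0.6458, North 0.6432, South 0.5382, East 0.4989, Coastal 0.4293, Highland 0.3577.
The surplus seats go to Central, West, North, South.
Central receives 4.

4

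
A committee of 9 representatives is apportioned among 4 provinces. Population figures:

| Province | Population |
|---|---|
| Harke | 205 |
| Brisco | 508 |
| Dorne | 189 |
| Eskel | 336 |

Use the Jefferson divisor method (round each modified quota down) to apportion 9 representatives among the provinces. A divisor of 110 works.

Harke 1; Brisco 4; Dorne 1; Eskel 3

With modified divisor 110: modified quotas Harke 1.864, Brisco 4.618, Dorne 1.718, Eskel 3.055.
Rounding down: Harke 1, Brisco 4, Dorne 1, Eskel 3 (total 9).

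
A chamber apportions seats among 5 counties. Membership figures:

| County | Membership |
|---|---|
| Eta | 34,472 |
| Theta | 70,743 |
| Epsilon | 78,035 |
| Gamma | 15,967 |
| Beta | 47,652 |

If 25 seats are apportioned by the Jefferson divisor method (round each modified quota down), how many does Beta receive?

Standard divisor 246869/25 ≈ 9874.76; standard quotas: Eta 3.491, Theta 7.164, Epsilon 7.902, Gamma 1.617, Beta 4.826.
Rounding down gives 3, 7, 7, 1, 4 = 22 seats, so the divisor must be adjusted.
With modified divisor 8800: modified quotas Eta 3.917, Theta 8.039, Epsilon 8.868, Gamma 1.814, Beta 5.415.
Rounding down: Eta 3, Theta 8, Epsilon 8, Gamma 1, Beta 5 (total 25).
Beta receives 5.

5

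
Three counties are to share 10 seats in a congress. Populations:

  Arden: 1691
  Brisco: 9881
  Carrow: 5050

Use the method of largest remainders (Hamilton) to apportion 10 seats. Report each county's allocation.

Arden: 1; Brisco: 6; Carrow: 3

The standard divisor is 16622/10 ≈ 1662.2.
Standard quotas: Arden 1.0173, Brisco 5.9445, Carrow 3.0381.
Lower quotas: Arden 1, Brisco 5, Carrow 3 (sum 9, leaving 1 seat).
Remainders in descending order: Brisco 0.9445, Carrow 0.0381, Arden 0.0173.
Largest remainder: Brisco receives the extra seat.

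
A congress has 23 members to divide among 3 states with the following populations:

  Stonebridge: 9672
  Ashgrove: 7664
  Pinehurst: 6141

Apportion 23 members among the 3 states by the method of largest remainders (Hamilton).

Standard divisor: 23477 ÷ 23 ≈ 1020.739.
Standard quotas: Stonebridge 9.4755, Ashgrove 7.5083, Pinehurst 6.0162.
Lower quotas: Stonebridge 9, Ashgrove 7, Pinehurst 6 (sum 22, leaving 1 seat).
Remainders in descending order: Ashgrove 0.5083, Stonebridge 0.4755, Pinehurst 0.0162.
Largest remainder: Ashgrove receives the extra seat.

Stonebridge=9, Ashgrove=8, Pinehurst=6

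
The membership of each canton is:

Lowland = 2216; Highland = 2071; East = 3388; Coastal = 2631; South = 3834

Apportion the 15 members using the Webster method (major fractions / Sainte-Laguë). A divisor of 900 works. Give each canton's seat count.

With modified divisor 900: modified quotas Lowland 2.462, Highland 2.301, East 3.764, Coastal 2.923, South 4.260.
Rounding to the nearest integer: Lowland 2, Highland 2, East 4, Coastal 3, South 4 (total 15).

Lowland 2, Highland 2, East 4, Coastal 3, South 4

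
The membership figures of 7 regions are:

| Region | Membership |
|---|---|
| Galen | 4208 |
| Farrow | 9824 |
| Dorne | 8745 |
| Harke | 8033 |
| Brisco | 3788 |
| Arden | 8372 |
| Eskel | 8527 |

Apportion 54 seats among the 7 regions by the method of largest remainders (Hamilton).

Standard divisor: 51497 ÷ 54 ≈ 953.648.
Standard quotas: Galen 4.4125, Farrow 10.3015, Dorne 9.1700, Harke 8.4234, Brisco 3.9721, Arden 8.7789, Eskel 8.9415.
Lower quotas: Galen 4, Farrow 10, Dorne 9, Harke 8, Brisco 3, Arden 8, Eskel 8 (sum 50, leaving 4 seats).
Remainders in descending order: Brisco 0.9721, Eskel 0.9415, Arden 0.7789, Harke 0.4234, Galen 0.4125, Farrow 0.3015, Dorne 0.1700.
The surplus seats go to Brisco, Eskel, Arden, Harke.

Galen=4, Farrow=10, Dorne=9, Harke=9, Brisco=4, Arden=9, Eskel=9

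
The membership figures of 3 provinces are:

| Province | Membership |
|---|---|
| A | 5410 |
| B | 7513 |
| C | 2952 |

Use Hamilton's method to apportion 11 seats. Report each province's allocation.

A: 4; B: 5; C: 2

Total 15875; standard divisor 15875/11 ≈ 1443.182.
Standard quotas: A 3.7487, B 5.2059, C 2.0455.
Lower quotas: A 3, B 5, C 2 (sum 10, leaving 1 seat).
Remainders in descending order: A 0.7487, B 0.2059, C 0.0455.
Largest remainder: A receives the extra seat.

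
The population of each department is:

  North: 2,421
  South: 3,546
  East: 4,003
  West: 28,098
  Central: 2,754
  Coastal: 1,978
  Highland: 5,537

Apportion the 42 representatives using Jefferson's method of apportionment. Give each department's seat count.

North: 2; South: 3; East: 3; West: 26; Central: 2; Coastal: 1; Highland: 5

Standard divisor 48337/42 ≈ 1150.881; standard quotas: North 2.104, South 3.081, East 3.478, West 24.414, Central 2.393, Coastal 1.719, Highland 4.811.
Rounding down gives 2, 3, 3, 24, 2, 1, 4 = 39 seats, so the divisor must be adjusted.
With modified divisor 1060: modified quotas North 2.284, South 3.345, East 3.776, West 26.508, Central 2.598, Coastal 1.866, Highland 5.224.
Rounding down: North 2, South 3, East 3, West 26, Central 2, Coastal 1, Highland 5 (total 42).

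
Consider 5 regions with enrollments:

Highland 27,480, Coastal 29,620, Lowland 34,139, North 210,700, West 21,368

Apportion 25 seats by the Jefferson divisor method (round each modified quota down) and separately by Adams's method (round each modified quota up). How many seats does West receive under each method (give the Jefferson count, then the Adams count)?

1 and 2

Jefferson: Highland 2, Coastal 2, Lowland 2, North 18, West 1.
Adams: Highland 2, Coastal 3, Lowland 3, North 15, West 2.
West gets 1 under Jefferson and 2 under Adams.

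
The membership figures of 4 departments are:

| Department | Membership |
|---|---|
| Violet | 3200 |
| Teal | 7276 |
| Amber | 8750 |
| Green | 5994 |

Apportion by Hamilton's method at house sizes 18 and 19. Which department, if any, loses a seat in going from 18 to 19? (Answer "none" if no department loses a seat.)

Violet

At 18 seats: Violet 3, Teal 5, Amber 6, Green 4.
At 19 seats: Violet 2, Teal 5, Amber 7, Green 5.
Violet drops from 3 to 2.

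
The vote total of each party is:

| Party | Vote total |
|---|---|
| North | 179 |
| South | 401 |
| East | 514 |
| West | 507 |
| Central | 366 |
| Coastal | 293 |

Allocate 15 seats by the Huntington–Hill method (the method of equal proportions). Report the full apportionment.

North: 1; South: 3; East: 3; West: 3; Central: 3; Coastal: 2

With divisor 149: modified quotas North 1.201, South 2.691, East 3.450, West 3.403, Central 2.456, Coastal 1.966.
Geometric-mean thresholds: North √(1·2)=1.414, South √(2·3)=2.449, East √(3·4)=3.464, West √(3·4)=3.464, Central √(2·3)=2.449, Coastal √(1·2)=1.414.
Each quota rounded against its threshold gives North 1, South 3, East 3, West 3, Central 3, Coastal 2 (total 15).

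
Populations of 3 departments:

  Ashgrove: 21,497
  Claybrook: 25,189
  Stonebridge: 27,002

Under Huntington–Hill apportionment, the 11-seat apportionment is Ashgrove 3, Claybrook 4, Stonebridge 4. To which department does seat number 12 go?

Priority for the next seat is population ÷ (√(s·(s+1))).
Priorities: Ashgrove 6205.649, Claybrook 5632.432, Stonebridge 6037.831.
Highest priority: Ashgrove.

Ashgrove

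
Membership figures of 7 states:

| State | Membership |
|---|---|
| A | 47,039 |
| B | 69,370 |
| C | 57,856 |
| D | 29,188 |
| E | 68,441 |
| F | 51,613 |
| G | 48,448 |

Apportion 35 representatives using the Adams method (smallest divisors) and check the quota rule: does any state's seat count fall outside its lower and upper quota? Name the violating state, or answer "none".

Standard quotas: A 4.426, B 6.528, C 5.444, D 2.747, E 6.440, F 4.857, G 4.559.
Adams allocation: A 5, B 6, C 5, D 3, E 6, F 5, G 5.
Every allocation lies between the lower and upper quota.

none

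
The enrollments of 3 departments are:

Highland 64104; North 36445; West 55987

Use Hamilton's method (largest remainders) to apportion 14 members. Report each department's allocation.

Highland 6, North 3, West 5

Total 156536; standard divisor 156536/14 ≈ 11181.143.
Standard quotas: Highland 5.7332, North 3.2595, West 5.0073.
Lower quotas: Highland 5, North 3, West 5 (sum 13, leaving 1 seat).
Remainders in descending order: Highland 0.7332, North 0.2595, West 0.0073.
Largest remainder: Highland receives the extra seat.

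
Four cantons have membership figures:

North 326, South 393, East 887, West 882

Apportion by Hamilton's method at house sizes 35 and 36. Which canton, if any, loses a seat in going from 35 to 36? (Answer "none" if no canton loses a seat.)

At 35 seats: North 5, South 6, East 12, West 12.
At 36 seats: North 5, South 5, East 13, West 13.
South drops from 6 to 5.

South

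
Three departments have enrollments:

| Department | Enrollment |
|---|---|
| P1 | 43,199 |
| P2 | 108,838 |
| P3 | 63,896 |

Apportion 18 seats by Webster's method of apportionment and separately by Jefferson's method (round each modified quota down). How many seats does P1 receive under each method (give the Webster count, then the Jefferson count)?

Webster: P1 4, P2 9, P3 5.
Jefferson: P1 3, P2 10, P3 5.
P1 gets 4 under Webster and 3 under Jefferson.

4 and 3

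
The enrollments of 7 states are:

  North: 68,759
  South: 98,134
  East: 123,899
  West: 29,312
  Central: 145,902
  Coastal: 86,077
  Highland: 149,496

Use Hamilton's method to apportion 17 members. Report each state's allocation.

Standard divisor: 701579 ÷ 17 ≈ 41269.353.
Standard quotas: North 1.6661, South 2.3779, East 3.0022, West 0.7103, Central 3.5354, Coastal 2.0857, Highland 3.6224.
Lower quotas: North 1, South 2, East 3, West 0, Central 3, Coastal 2, Highland 3 (sum 14, leaving 3 seats).
Remainders in descending order: West 0.7103, North 0.6661, Highland 0.6224, Central 0.5354, South 0.3779, Coastal 0.0857, East 0.0022.
Largest remainders: West, North, Highland receive the extra seats.

North 2, South 2, East 3, West 1, Central 3, Coastal 2, Highland 4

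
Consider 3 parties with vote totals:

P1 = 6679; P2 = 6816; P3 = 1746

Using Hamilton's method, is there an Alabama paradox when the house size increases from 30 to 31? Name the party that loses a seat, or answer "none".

P3

At 30 seats: P1 13, P2 13, P3 4.
At 31 seats: P1 14, P2 14, P3 3.
P3 drops from 4 to 3.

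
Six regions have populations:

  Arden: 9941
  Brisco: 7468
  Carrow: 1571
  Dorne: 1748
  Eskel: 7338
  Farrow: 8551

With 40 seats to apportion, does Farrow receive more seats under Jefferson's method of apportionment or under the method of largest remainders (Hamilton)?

Jefferson: Arden 11, Brisco 8, Carrow 1, Dorne 2, Eskel 8, Farrow 10.
Hamilton: Arden 11, Brisco 8, Carrow 2, Dorne 2, Eskel 8, Farrow 9.
Farrow gets 10 under Jefferson and 9 under Hamilton.

Jefferson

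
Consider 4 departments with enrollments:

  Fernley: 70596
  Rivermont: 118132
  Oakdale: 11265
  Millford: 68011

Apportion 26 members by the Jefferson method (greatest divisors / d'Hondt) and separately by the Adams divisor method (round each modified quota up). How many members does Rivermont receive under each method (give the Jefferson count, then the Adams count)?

Jefferson: Fernley 7, Rivermont 12, Oakdale 1, Millford 6.
Adams: Fernley 7, Rivermont 11, Oakdale 1, Millford 7.
Rivermont gets 12 under Jefferson and 11 under Adams.

12 and 11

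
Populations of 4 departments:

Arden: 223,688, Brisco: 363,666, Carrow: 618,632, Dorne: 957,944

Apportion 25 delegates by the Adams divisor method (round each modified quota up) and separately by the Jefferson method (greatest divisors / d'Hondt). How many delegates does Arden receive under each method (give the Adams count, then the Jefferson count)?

Adams: Arden 3, Brisco 4, Carrow 7, Dorne 11.
Jefferson: Arden 2, Brisco 4, Carrow 7, Dorne 12.
Arden gets 3 under Adams and 2 under Jefferson.

3 and 2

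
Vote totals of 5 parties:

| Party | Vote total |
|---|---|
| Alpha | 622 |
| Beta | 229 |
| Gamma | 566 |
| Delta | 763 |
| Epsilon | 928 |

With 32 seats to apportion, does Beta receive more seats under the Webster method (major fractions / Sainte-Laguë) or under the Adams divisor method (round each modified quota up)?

Adams

Webster: Alpha 6, Beta 2, Gamma 6, Delta 8, Epsilon 10.
Adams: Alpha 6, Beta 3, Gamma 6, Delta 8, Epsilon 9.
Beta gets 2 under Webster and 3 under Adams.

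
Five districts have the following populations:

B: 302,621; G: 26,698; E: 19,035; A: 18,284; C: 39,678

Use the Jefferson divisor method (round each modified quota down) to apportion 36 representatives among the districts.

Standard divisor 406316/36 ≈ 11286.556; standard quotas: B 26.813, G 2.365, E 1.687, A 1.620, C 3.516.
Rounding down gives 26, 2, 1, 1, 3 = 33 seats, so the divisor must be adjusted.
With modified divisor 10300: modified quotas B 29.381, G 2.592, E 1.848, A 1.775, C 3.852.
Rounding down: B 29, G 2, E 1, A 1, C 3 (total 36).

B: 29; G: 2; E: 1; A: 1; C: 3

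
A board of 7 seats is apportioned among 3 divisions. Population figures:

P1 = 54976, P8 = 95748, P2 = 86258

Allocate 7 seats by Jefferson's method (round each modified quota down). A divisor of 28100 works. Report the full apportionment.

With modified divisor 28100: modified quotas P1 1.956, P8 3.407, P2 3.070.
Rounding down: P1 1, P8 3, P2 3 (total 7).

P1: 1; P8: 3; P2: 3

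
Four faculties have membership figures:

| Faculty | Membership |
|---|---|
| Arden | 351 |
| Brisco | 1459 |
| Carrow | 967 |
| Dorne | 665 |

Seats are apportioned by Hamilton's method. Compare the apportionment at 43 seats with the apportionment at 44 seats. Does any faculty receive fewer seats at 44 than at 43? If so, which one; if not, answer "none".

Arden

At 43 seats: Arden 5, Brisco 18, Carrow 12, Dorne 8.
At 44 seats: Arden 4, Brisco 19, Carrow 12, Dorne 9.
Arden drops from 5 to 4.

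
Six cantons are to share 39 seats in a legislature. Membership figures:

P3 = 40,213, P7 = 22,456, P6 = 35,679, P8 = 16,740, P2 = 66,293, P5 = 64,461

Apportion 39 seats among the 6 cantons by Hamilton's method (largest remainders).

P3 6, P7 4, P6 6, P8 3, P2 10, P5 10

Total 245842; standard divisor 245842/39 ≈ 6303.641.
Standard quotas: P3 6.3793, P7 3.5624, P6 5.6601, P8 2.6556, P2 10.5166, P5 10.2260.
Lower quotas: P3 6, P7 3, P6 5, P8 2, P2 10, P5 10 (sum 36, leaving 3 seats).
Remainders in descending order: P6 0.6601, P8 0.6556, P7 0.5624, P2 0.5166, P3 0.3793, P5 0.2260.
The surplus seats go to P6, P8, P7.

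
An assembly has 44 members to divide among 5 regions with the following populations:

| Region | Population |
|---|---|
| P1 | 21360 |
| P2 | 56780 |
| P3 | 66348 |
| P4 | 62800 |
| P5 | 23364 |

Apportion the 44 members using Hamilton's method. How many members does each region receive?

P1=4, P2=11, P3=13, P4=12, P5=4

The standard divisor is 230652/44 ≈ 5242.091.
Standard quotas: P1 4.0747, P2 10.8316, P3 12.6568, P4 11.9800, P5 4.4570.
Lower quotas: P1 4, P2 10, P3 12, P4 11, P5 4 (sum 41, leaving 3 seats).
Remainders in descending order: P4 0.9800, P2 0.8316, P3 0.6568, P5 0.4570, P1 0.0747.
Largest remainders: P4, P2, P3 receive the extra seats.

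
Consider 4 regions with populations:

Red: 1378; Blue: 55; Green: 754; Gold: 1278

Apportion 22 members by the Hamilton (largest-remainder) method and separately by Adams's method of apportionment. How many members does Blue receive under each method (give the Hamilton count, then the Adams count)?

0 and 1

Hamilton: Red 9, Blue 0, Green 5, Gold 8.
Adams: Red 8, Blue 1, Green 5, Gold 8.
Blue gets 0 under Hamilton and 1 under Adams.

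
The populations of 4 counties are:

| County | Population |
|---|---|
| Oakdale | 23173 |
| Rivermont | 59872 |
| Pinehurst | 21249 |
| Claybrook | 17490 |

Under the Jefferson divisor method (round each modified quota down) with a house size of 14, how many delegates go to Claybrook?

2

Standard divisor 121784/14 ≈ 8698.857; standard quotas: Oakdale 2.664, Rivermont 6.883, Pinehurst 2.443, Claybrook 2.011.
Rounding down gives 2, 6, 2, 2 = 12 seats, so the divisor must be adjusted.
With modified divisor 7600: modified quotas Oakdale 3.049, Rivermont 7.878, Pinehurst 2.796, Claybrook 2.301.
Rounding down: Oakdale 3, Rivermont 7, Pinehurst 2, Claybrook 2 (total 14).
Claybrook receives 2.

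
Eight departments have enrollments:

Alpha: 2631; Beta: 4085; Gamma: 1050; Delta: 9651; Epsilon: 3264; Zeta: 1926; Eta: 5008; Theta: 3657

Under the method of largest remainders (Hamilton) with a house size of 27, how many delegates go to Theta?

Total 31272; standard divisor 31272/27 ≈ 1158.222.
Standard quotas: Alpha 2.2716, Beta 3.5270, Gamma 0.9066, Delta 8.3326, Epsilon 2.8181, Zeta 1.6629, Eta 4.3239, Theta 3.1574.
Lower quotas: Alpha 2, Beta 3, Gamma 0, Delta 8, Epsilon 2, Zeta 1, Eta 4, Theta 3 (sum 23, leaving 4 seats).
Remainders in descending order: Gamma 0.9066, Epsilon 0.8181, Zeta 0.6629, Beta 0.5270, Delta 0.3326, Eta 0.3239, Alpha 0.2716, Theta 0.1574.
Largest remainders: Gamma, Epsilon, Zeta, Beta receive the extra seats.
Theta receives 3.

3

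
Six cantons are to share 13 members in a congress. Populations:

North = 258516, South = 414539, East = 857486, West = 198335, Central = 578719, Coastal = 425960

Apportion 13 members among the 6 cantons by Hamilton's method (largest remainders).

The standard divisor is 2733555/13 ≈ 210273.462.
Standard quotas: North 1.2294, South 1.9714, East 4.0780, West 0.9432, Central 2.7522, Coastal 2.0257.
Lower quotas: North 1, South 1, East 4, West 0, Central 2, Coastal 2 (sum 10, leaving 3 seats).
Remainders in descending order: South 0.9714, West 0.9432, Central 0.7522, North 0.2294, East 0.0780, Coastal 0.0257.
The surplus seats go to South, West, Central.

North 1, South 2, East 4, West 1, Central 3, Coastal 2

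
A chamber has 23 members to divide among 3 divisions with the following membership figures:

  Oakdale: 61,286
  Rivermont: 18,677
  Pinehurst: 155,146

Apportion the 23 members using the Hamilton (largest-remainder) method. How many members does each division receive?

Oakdale 6, Rivermont 2, Pinehurst 15

The standard divisor is 235109/23 ≈ 10222.13.
Standard quotas: Oakdale 5.9954, Rivermont 1.8271, Pinehurst 15.1775.
Lower quotas: Oakdale 5, Rivermont 1, Pinehurst 15 (sum 21, leaving 2 seats).
Remainders in descending order: Oakdale 0.9954, Rivermont 0.8271, Pinehurst 0.1775.
The surplus seats go to Oakdale, Rivermont.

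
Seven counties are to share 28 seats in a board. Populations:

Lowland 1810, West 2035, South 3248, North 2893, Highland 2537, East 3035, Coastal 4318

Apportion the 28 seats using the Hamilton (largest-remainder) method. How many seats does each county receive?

The standard divisor is 19876/28 ≈ 709.857.
Standard quotas: Lowland 2.550, West 2.867, South 4.576, North 4.075, Highland 3.574, East 4.276, Coastal 6.083.
Lower quotas: Lowland 2, West 2, South 4, North 4, Highland 3, East 4, Coastal 6 (sum 25, leaving 3 seats).
Remainders in descending order: West 0.867, South 0.576, Highland 0.574, Lowland 0.550, East 0.276, Coastal 0.083, North 0.075.
Largest remainders: West, South, Highland receive the extra seats.

Lowland=2; West=3; South=5; North=4; Highland=4; East=4; Coastal=6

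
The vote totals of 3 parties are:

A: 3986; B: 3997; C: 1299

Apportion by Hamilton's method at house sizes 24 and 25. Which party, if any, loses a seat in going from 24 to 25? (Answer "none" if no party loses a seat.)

C

At 24 seats: A 10, B 10, C 4.
At 25 seats: A 11, B 11, C 3.
C drops from 4 to 3.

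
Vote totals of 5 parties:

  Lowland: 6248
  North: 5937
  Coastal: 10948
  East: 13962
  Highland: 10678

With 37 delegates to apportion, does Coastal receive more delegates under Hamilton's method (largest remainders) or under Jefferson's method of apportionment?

Jefferson

Hamilton: Lowland 5, North 5, Coastal 8, East 11, Highland 8.
Jefferson: Lowland 5, North 4, Coastal 9, East 11, Highland 8.
Coastal gets 8 under Hamilton and 9 under Jefferson.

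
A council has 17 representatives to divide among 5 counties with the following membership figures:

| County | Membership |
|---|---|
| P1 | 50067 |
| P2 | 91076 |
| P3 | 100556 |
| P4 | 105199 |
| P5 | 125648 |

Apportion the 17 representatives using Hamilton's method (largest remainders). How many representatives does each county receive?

P1=2, P2=3, P3=4, P4=4, P5=4

Standard divisor: 472546 ÷ 17 ≈ 27796.824.
Standard quotas: P1 1.8012, P2 3.2765, P3 3.6175, P4 3.7846, P5 4.5202.
Lower quotas: P1 1, P2 3, P3 3, P4 3, P5 4 (sum 14, leaving 3 seats).
Remainders in descending order: P1 0.8012, P4 0.7846, P3 0.6175, P5 0.5202, P2 0.2765.
The surplus seats go to P1, P4, P3.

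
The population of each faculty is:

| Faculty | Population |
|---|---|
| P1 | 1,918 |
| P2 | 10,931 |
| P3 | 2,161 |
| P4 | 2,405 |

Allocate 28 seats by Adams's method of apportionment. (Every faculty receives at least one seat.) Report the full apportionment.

Standard divisor 17415/28 ≈ 621.964; standard quotas: P1 3.084, P2 17.575, P3 3.474, P4 3.867.
Rounding up gives 4, 18, 4, 4 = 30 seats, so the divisor must be adjusted.
With modified divisor 660: modified quotas P1 2.906, P2 16.562, P3 3.274, P4 3.644.
Rounding up: P1 3, P2 17, P3 4, P4 4 (total 28).

P1=3; P2=17; P3=4; P4=4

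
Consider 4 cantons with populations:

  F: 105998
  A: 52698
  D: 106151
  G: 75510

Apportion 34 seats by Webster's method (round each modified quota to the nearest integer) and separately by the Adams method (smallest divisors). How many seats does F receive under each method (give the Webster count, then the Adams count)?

11 and 10

Webster: F 11, A 5, D 11, G 7.
Adams: F 10, A 5, D 11, G 8.
F gets 11 under Webster and 10 under Adams.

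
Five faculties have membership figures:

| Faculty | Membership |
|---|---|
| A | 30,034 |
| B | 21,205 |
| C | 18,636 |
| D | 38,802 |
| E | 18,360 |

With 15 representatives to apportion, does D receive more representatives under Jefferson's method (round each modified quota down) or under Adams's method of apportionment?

Jefferson

Jefferson: A 4, B 2, C 2, D 5, E 2.
Adams: A 4, B 3, C 2, D 4, E 2.
D gets 5 under Jefferson and 4 under Adams.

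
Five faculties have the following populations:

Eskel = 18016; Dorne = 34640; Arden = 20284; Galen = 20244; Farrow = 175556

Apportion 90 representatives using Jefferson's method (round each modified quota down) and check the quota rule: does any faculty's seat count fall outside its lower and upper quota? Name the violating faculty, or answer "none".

Farrow

Standard quotas: Eskel 6.033, Dorne 11.601, Arden 6.793, Galen 6.780, Farrow 58.793.
Jefferson allocation: Eskel 6, Dorne 11, Arden 7, Galen 6, Farrow 60.
Farrow has quota 58.793 (lower 58, upper 59) but receives 60 — outside the quota interval.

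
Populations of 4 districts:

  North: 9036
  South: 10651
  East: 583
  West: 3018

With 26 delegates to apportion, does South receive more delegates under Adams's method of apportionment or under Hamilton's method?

Adams: North 10, South 11, East 1, West 4.
Hamilton: North 10, South 12, East 1, West 3.
South gets 11 under Adams and 12 under Hamilton.

Hamilton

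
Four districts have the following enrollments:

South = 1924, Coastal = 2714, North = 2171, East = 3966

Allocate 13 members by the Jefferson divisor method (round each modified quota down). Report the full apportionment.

South=2, Coastal=3, North=3, East=5

Standard divisor 10775/13 ≈ 828.846; standard quotas: South 2.321, Coastal 3.274, North 2.619, East 4.785.
Rounding down gives 2, 3, 2, 4 = 11 seats, so the divisor must be adjusted.
With modified divisor 700: modified quotas South 2.749, Coastal 3.877, North 3.101, East 5.666.
Rounding down: South 2, Coastal 3, North 3, East 5 (total 13).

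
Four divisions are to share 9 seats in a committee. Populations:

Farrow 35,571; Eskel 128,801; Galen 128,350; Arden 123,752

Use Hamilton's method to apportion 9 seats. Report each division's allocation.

Total 416474; standard divisor 416474/9 ≈ 46274.889.
Standard quotas: Farrow 0.7687, Eskel 2.7834, Galen 2.7736, Arden 2.6743.
Lower quotas: Farrow 0, Eskel 2, Galen 2, Arden 2 (sum 6, leaving 3 seats).
Remainders in descending order: Eskel 0.7834, Galen 0.7736, Farrow 0.7687, Arden 0.6743.
The surplus seats go to Eskel, Galen, Farrow.

Farrow 1, Eskel 3, Galen 3, Arden 2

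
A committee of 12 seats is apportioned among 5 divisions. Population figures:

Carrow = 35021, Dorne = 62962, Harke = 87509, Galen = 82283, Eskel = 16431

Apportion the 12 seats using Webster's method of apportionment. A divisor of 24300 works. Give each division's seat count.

With modified divisor 24300: modified quotas Carrow 1.441, Dorne 2.591, Harke 3.601, Galen 3.386, Eskel 0.676.
Rounding to the nearest integer: Carrow 1, Dorne 3, Harke 4, Galen 3, Eskel 1 (total 12).

Carrow 1; Dorne 3; Harke 4; Galen 3; Eskel 1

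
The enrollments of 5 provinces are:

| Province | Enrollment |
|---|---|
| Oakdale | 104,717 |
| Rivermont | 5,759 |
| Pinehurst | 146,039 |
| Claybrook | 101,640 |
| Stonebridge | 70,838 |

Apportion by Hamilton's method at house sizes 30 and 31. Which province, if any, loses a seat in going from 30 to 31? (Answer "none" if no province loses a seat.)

At 30 seats: Oakdale 7, Rivermont 1, Pinehurst 10, Claybrook 7, Stonebridge 5.
At 31 seats: Oakdale 8, Rivermont 0, Pinehurst 11, Claybrook 7, Stonebridge 5.
Rivermont drops from 1 to 0.

Rivermont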